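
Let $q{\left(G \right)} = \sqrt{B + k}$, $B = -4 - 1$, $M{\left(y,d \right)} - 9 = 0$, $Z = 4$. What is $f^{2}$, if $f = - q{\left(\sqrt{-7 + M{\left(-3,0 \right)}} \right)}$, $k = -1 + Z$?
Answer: $-2$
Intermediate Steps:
$M{\left(y,d \right)} = 9$ ($M{\left(y,d \right)} = 9 + 0 = 9$)
$B = -5$ ($B = -4 - 1 = -5$)
$k = 3$ ($k = -1 + 4 = 3$)
$q{\left(G \right)} = i \sqrt{2}$ ($q{\left(G \right)} = \sqrt{-5 + 3} = \sqrt{-2} = i \sqrt{2}$)
$f = - i \sqrt{2} \approx - 1.4142 i$
$f^{2} = \left(- i \sqrt{2}\right)^{2} = -2$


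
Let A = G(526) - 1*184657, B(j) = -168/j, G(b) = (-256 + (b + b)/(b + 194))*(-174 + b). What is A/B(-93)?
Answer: -382585291/2520 ≈ -1.5182e+5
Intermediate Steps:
G(b) = (-256 + 2*b/(194 + b))*(-174 + b) (G(b) = (-256 + (2*b)/(194 + b))*(-174 + b) = (-256 + 2*b/(194 + b))*(-174 + b))
A = -12341461/45 (A = 2*(4320768 - 2734*526 - 127*526²)/(194 + 526) - 1*184657 = 2*(4320768 - 1438084 - 127*276676)/720 - 184657 = 2*(1/720)*(4320768 - 1438084 - 35137852) - 184657 = 2*(1/720)*(-32255168) - 184657 = -4031896/45 - 184657 = -12341461/45 ≈ -2.7425e+5)
A/B(-93) = -12341461/(45*((-168/(-93)))) = -12341461/(45*((-168*(-1/93)))) = -12341461/(45*56/31) = -12341461/45*31/56 = -382585291/2520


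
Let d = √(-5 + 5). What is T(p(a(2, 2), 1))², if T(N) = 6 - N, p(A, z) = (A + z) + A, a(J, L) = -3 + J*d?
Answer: 121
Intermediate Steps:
d = 0 (d = √0 = 0)
a(J, L) = -3 (a(J, L) = -3 + J*0 = -3 + 0 = -3)
p(A, z) = z + 2*A
T(p(a(2, 2), 1))² = (6 - (1 + 2*(-3)))² = (6 - (1 - 6))² = (6 - 1*(-5))² = (6 + 5)² = 11² = 121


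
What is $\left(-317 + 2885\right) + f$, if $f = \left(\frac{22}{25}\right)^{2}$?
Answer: $\frac{1605484}{625} \approx 2568.8$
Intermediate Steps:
$f = \frac{484}{625}$ ($f = \left(22 \cdot \frac{1}{25}\right)^{2} = \left(\frac{22}{25}\right)^{2} = \frac{484}{625} \approx 0.7744$)
$\left(-317 + 2885\right) + f = \left(-317 + 2885\right) + \frac{484}{625} = 2568 + \frac{484}{625} = \frac{1605484}{625}$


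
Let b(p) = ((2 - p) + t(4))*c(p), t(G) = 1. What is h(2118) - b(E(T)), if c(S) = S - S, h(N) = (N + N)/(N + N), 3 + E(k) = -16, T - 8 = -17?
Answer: 1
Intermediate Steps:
T = -9 (T = 8 - 17 = -9)
E(k) = -19 (E(k) = -3 - 16 = -19)
h(N) = 1 (h(N) = (2*N)/((2*N)) = (2*N)*(1/(2*N)) = 1)
c(S) = 0
b(p) = 0 (b(p) = ((2 - p) + 1)*0 = (3 - p)*0 = 0)
h(2118) - b(E(T)) = 1 - 1*0 = 1 + 0 = 1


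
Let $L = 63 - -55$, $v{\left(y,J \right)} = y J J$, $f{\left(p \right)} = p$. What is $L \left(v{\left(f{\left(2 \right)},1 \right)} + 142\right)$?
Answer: $16992$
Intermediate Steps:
$v{\left(y,J \right)} = y J^{2}$ ($v{\left(y,J \right)} = J y J = y J^{2}$)
$L = 118$ ($L = 63 + 55 = 118$)
$L \left(v{\left(f{\left(2 \right)},1 \right)} + 142\right) = 118 \left(2 \cdot 1^{2} + 142\right) = 118 \left(2 \cdot 1 + 142\right) = 118 \left(2 + 142\right) = 118 \cdot 144 = 16992$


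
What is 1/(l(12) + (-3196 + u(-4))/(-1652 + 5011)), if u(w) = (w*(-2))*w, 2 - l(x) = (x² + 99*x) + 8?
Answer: -3359/4497570 ≈ -0.00074685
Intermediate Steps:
l(x) = -6 - x² - 99*x (l(x) = 2 - ((x² + 99*x) + 8) = 2 - (8 + x² + 99*x) = 2 + (-8 - x² - 99*x) = -6 - x² - 99*x)
u(w) = -2*w² (u(w) = (-2*w)*w = -2*w²)
1/(l(12) + (-3196 + u(-4))/(-1652 + 5011)) = 1/((-6 - 1*12² - 99*12) + (-3196 - 2*(-4)²)/(-1652 + 5011)) = 1/((-6 - 1*144 - 1188) + (-3196 - 2*16)/3359) = 1/((-6 - 144 - 1188) + (-3196 - 32)*(1/3359)) = 1/(-1338 - 3228*1/3359) = 1/(-1338 - 3228/3359) = 1/(-4497570/3359) = -3359/4497570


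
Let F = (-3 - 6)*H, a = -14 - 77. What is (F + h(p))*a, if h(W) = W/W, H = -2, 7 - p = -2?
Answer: -1729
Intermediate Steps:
p = 9 (p = 7 - 1*(-2) = 7 + 2 = 9)
h(W) = 1
a = -91
F = 18 (F = (-3 - 6)*(-2) = -9*(-2) = 18)
(F + h(p))*a = (18 + 1)*(-91) = 19*(-91) = -1729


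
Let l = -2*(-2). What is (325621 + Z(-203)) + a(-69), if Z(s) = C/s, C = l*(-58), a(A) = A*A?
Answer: 2312682/7 ≈ 3.3038e+5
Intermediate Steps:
l = 4
a(A) = A**2
C = -232 (C = 4*(-58) = -232)
Z(s) = -232/s
(325621 + Z(-203)) + a(-69) = (325621 - 232/(-203)) + (-69)**2 = (325621 - 232*(-1/203)) + 4761 = (325621 + 8/7) + 4761 = 2279355/7 + 4761 = 2312682/7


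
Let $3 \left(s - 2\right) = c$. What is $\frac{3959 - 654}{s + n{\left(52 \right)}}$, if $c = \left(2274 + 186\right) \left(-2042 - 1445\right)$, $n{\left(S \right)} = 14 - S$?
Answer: $- \frac{3305}{2859376} \approx -0.0011558$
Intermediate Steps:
$c = -8578020$ ($c = 2460 \left(-3487\right) = -8578020$)
$s = -2859338$ ($s = 2 + \frac{1}{3} \left(-8578020\right) = 2 - 2859340 = -2859338$)
$\frac{3959 - 654}{s + n{\left(52 \right)}} = \frac{3959 - 654}{-2859338 + \left(14 - 52\right)} = \frac{3305}{-2859338 + \left(14 - 52\right)} = \frac{3305}{-2859338 - 38} = \frac{3305}{-2859376} = 3305 \left(- \frac{1}{2859376}\right) = - \frac{3305}{2859376}$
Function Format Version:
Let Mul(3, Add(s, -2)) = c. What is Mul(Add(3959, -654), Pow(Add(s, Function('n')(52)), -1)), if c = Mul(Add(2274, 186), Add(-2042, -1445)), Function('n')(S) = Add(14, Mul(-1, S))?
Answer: Rational(-3305, 2859376) ≈ -0.0011558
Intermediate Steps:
c = -8578020 (c = Mul(2460, -3487) = -8578020)
s = -2859338 (s = Add(2, Mul(Rational(1, 3), -8578020)) = Add(2, -2859340) = -2859338)
Mul(Add(3959, -654), Pow(Add(s, Function('n')(52)), -1)) = Mul(Add(3959, -654), Pow(Add(-2859338, Add(14, Mul(-1, 52))), -1)) = Mul(3305, Pow(Add(-2859338, Add(14, -52)), -1)) = Mul(3305, Pow(Add(-2859338, -38), -1)) = Mul(3305, Pow(-2859376, -1)) = Mul(3305, Rational(-1, 2859376)) = Rational(-3305, 2859376)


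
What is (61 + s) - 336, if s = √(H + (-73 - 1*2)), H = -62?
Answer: -275 + I*√137 ≈ -275.0 + 11.705*I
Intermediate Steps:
s = I*√137 (s = √(-62 + (-73 - 1*2)) = √(-62 + (-73 - 2)) = √(-62 - 75) = √(-137) = I*√137 ≈ 11.705*I)
(61 + s) - 336 = (61 + I*√137) - 336 = -275 + I*√137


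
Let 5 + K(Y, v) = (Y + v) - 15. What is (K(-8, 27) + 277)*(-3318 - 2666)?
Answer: -1651584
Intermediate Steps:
K(Y, v) = -20 + Y + v (K(Y, v) = -5 + ((Y + v) - 15) = -5 + (-15 + Y + v) = -20 + Y + v)
(K(-8, 27) + 277)*(-3318 - 2666) = ((-20 - 8 + 27) + 277)*(-3318 - 2666) = (-1 + 277)*(-5984) = 276*(-5984) = -1651584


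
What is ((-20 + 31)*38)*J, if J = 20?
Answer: 8360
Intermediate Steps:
((-20 + 31)*38)*J = ((-20 + 31)*38)*20 = (11*38)*20 = 418*20 = 8360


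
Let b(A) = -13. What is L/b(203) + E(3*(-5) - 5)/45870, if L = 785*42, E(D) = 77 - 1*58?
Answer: -1512333653/596310 ≈ -2536.2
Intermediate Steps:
E(D) = 19 (E(D) = 77 - 58 = 19)
L = 32970
L/b(203) + E(3*(-5) - 5)/45870 = 32970/(-13) + 19/45870 = 32970*(-1/13) + 19*(1/45870) = -32970/13 + 19/45870 = -1512333653/596310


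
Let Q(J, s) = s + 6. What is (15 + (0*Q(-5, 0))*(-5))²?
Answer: 225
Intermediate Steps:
Q(J, s) = 6 + s
(15 + (0*Q(-5, 0))*(-5))² = (15 + (0*(6 + 0))*(-5))² = (15 + (0*6)*(-5))² = (15 + 0*(-5))² = (15 + 0)² = 15² = 225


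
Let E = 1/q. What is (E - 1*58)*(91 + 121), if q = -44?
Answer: -135309/11 ≈ -12301.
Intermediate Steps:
E = -1/44 (E = 1/(-44) = -1/44 ≈ -0.022727)
(E - 1*58)*(91 + 121) = (-1/44 - 1*58)*(91 + 121) = (-1/44 - 58)*212 = -2553/44*212 = -135309/11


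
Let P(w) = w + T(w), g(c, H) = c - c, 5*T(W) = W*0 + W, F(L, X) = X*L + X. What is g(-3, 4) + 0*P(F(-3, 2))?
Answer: 0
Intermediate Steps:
F(L, X) = X + L*X (F(L, X) = L*X + X = X + L*X)
T(W) = W/5 (T(W) = (W*0 + W)/5 = (0 + W)/5 = W/5)
g(c, H) = 0
P(w) = 6*w/5 (P(w) = w + w/5 = 6*w/5)
g(-3, 4) + 0*P(F(-3, 2)) = 0 + 0*(6*(2*(1 - 3))/5) = 0 + 0*(6*(2*(-2))/5) = 0 + 0*((6/5)*(-4)) = 0 + 0*(-24/5) = 0 + 0 = 0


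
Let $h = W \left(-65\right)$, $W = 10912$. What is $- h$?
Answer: $709280$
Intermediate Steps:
$h = -709280$ ($h = 10912 \left(-65\right) = -709280$)
$- h = \left(-1\right) \left(-709280\right) = 709280$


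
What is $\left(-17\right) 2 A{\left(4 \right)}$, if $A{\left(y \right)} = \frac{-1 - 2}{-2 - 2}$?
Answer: $- \frac{51}{2} \approx -25.5$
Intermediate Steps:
$A{\left(y \right)} = \frac{3}{4}$ ($A{\left(y \right)} = - \frac{3}{-4} = \left(-3\right) \left(- \frac{1}{4}\right) = \frac{3}{4}$)
$\left(-17\right) 2 A{\left(4 \right)} = \left(-17\right) 2 \cdot \frac{3}{4} = \left(-34\right) \frac{3}{4} = - \frac{51}{2}$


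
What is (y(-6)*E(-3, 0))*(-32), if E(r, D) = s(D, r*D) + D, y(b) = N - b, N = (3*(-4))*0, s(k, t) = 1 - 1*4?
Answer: 576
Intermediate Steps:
s(k, t) = -3 (s(k, t) = 1 - 4 = -3)
N = 0 (N = -12*0 = 0)
y(b) = -b (y(b) = 0 - b = -b)
E(r, D) = -3 + D
(y(-6)*E(-3, 0))*(-32) = ((-1*(-6))*(-3 + 0))*(-32) = (6*(-3))*(-32) = -18*(-32) = 576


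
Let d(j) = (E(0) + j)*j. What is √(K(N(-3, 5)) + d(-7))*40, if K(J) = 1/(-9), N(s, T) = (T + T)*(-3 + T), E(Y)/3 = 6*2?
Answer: 80*I*√457/3 ≈ 570.07*I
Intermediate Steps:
E(Y) = 36 (E(Y) = 3*(6*2) = 3*12 = 36)
N(s, T) = 2*T*(-3 + T) (N(s, T) = (2*T)*(-3 + T) = 2*T*(-3 + T))
K(J) = -⅑
d(j) = j*(36 + j) (d(j) = (36 + j)*j = j*(36 + j))
√(K(N(-3, 5)) + d(-7))*40 = √(-⅑ - 7*(36 - 7))*40 = √(-⅑ - 7*29)*40 = √(-⅑ - 203)*40 = √(-1828/9)*40 = (2*I*√457/3)*40 = 80*I*√457/3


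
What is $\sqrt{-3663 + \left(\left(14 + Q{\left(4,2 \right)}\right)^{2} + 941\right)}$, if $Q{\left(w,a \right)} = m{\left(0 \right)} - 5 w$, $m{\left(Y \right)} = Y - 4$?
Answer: $i \sqrt{2622} \approx 51.205 i$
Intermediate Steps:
$m{\left(Y \right)} = -4 + Y$ ($m{\left(Y \right)} = Y - 4 = -4 + Y$)
$Q{\left(w,a \right)} = -4 - 5 w$ ($Q{\left(w,a \right)} = \left(-4 + 0\right) - 5 w = -4 - 5 w$)
$\sqrt{-3663 + \left(\left(14 + Q{\left(4,2 \right)}\right)^{2} + 941\right)} = \sqrt{-3663 + \left(\left(14 - 24\right)^{2} + 941\right)} = \sqrt{-3663 + \left(\left(-10\right)^{2} + 941\right)} = \sqrt{-3663 + \left(100 + 941\right)} = \sqrt{-3663 + 1041} = \sqrt{-2622} = i \sqrt{2622}$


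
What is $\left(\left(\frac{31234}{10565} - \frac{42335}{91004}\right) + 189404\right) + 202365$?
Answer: $\frac{376671544442601}{961457260} \approx 3.9177 \cdot 10^{5}$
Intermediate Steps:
$\left(\left(\frac{31234}{10565} - \frac{42335}{91004}\right) + 189404\right) + 202365 = \left(\frac{2395149661}{961457260} + 189404\right) + 202365 = \frac{182106246022701}{961457260} + 202365 = \frac{376671544442601}{961457260}$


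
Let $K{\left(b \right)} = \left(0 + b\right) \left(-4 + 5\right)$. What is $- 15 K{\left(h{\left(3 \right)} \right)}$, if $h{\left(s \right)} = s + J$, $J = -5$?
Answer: $30$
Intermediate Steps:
$h{\left(s \right)} = -5 + s$ ($h{\left(s \right)} = s - 5 = -5 + s$)
$K{\left(b \right)} = b$ ($K{\left(b \right)} = b 1 = b$)
$- 15 K{\left(h{\left(3 \right)} \right)} = - 15 \left(-5 + 3\right) = \left(-15\right) \left(-2\right) = 30$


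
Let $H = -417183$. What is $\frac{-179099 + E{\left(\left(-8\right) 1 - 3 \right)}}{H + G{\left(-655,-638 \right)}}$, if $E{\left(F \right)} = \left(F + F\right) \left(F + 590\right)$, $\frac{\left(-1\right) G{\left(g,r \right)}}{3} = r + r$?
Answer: $\frac{191837}{413355} \approx 0.4641$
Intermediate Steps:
$G{\left(g,r \right)} = - 6 r$ ($G{\left(g,r \right)} = - 3 \left(r + r\right) = - 3 \cdot 2 r = - 6 r$)
$E{\left(F \right)} = 2 F \left(590 + F\right)$
$\frac{-179099 + E{\left(\left(-8\right) 1 - 3 \right)}}{H + G{\left(-655,-638 \right)}} = \frac{-179099 + 2 \left(\left(-8\right) 1 - 3\right) \left(590 - 11\right)}{-417183 - -3828} = \frac{-179099 + 2 \left(-8 - 3\right) \left(590 - 11\right)}{-417183 + 3828} = \frac{-179099 + 2 \left(-11\right) \left(590 - 11\right)}{-413355} = \left(-179099 + 2 \left(-11\right) 579\right) \left(- \frac{1}{413355}\right) = \left(-179099 - 12738\right) \left(- \frac{1}{413355}\right) = \left(-191837\right) \left(- \frac{1}{413355}\right) = \frac{191837}{413355}$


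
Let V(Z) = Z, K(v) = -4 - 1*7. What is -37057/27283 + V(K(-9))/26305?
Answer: -975084498/717679315 ≈ -1.3587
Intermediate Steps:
K(v) = -11 (K(v) = -4 - 7 = -11)
-37057/27283 + V(K(-9))/26305 = -37057/27283 - 11/26305 = -975084498/717679315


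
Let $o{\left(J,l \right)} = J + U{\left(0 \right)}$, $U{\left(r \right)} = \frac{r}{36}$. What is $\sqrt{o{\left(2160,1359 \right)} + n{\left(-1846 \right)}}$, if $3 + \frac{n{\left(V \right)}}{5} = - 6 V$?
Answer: $5 \sqrt{2301} \approx 239.84$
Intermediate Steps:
$n{\left(V \right)} = -15 - 30 V$ ($n{\left(V \right)} = -15 + 5 \left(- 6 V\right) = -15 - 30 V$)
$U{\left(r \right)} = \frac{r}{36}$ ($U{\left(r \right)} = r \frac{1}{36} = \frac{r}{36}$)
$o{\left(J,l \right)} = J$ ($o{\left(J,l \right)} = J + \frac{1}{36} \cdot 0 = J + 0 = J$)
$\sqrt{o{\left(2160,1359 \right)} + n{\left(-1846 \right)}} = \sqrt{2160 - -55365} = \sqrt{2160 + \left(-15 + 55380\right)} = \sqrt{2160 + 55365} = \sqrt{57525} = 5 \sqrt{2301}$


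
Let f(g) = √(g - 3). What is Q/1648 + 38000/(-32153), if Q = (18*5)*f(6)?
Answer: -38000/32153 + 45*√3/824 ≈ -1.0873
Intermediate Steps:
f(g) = √(-3 + g)
Q = 90*√3 (Q = (18*5)*√(-3 + 6) = 90*√3 ≈ 155.88)
Q/1648 + 38000/(-32153) = (90*√3)/1648 + 38000/(-32153) = (90*√3)*(1/1648) + 38000*(-1/32153) = 45*√3/824 - 38000/32153 = -38000/32153 + 45*√3/824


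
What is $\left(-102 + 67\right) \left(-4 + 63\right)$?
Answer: $-2065$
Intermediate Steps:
$\left(-102 + 67\right) \left(-4 + 63\right) = \left(-35\right) 59 = -2065$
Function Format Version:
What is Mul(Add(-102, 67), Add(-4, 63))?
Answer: -2065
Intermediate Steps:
Mul(Add(-102, 67), Add(-4, 63)) = Mul(-35, 59) = -2065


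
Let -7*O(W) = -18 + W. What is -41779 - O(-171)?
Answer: -41806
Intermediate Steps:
O(W) = 18/7 - W/7 (O(W) = -(-18 + W)/7 = 18/7 - W/7)
-41779 - O(-171) = -41779 - (18/7 - ⅐*(-171)) = -41779 - (18/7 + 171/7) = -41779 - 1*27 = -41779 - 27 = -41806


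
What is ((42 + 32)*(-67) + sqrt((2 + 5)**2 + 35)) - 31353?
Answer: -36311 + 2*sqrt(21) ≈ -36302.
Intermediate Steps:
((42 + 32)*(-67) + sqrt((2 + 5)**2 + 35)) - 31353 = (74*(-67) + sqrt(7**2 + 35)) - 31353 = (-4958 + sqrt(49 + 35)) - 31353 = (-4958 + sqrt(84)) - 31353 = (-4958 + 2*sqrt(21)) - 31353 = -36311 + 2*sqrt(21)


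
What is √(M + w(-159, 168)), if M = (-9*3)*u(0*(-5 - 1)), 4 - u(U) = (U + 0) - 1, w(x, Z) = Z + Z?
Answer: √201 ≈ 14.177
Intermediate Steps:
w(x, Z) = 2*Z
u(U) = 5 - U (u(U) = 4 - ((U + 0) - 1) = 4 - (U - 1) = 4 - (-1 + U) = 4 + (1 - U) = 5 - U)
M = -135 (M = (-9*3)*(5 - 0*(-5 - 1)) = -27*(5 - 0*(-6)) = -27*(5 - 1*0) = -27*(5 + 0) = -27*5 = -135)
√(M + w(-159, 168)) = √(-135 + 2*168) = √(-135 + 336) = √201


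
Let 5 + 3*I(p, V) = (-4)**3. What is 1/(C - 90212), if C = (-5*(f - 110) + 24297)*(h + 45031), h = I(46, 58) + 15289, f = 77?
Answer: 1/1474895002 ≈ 6.7801e-10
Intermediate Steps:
I(p, V) = -23 (I(p, V) = -5/3 + (1/3)*(-4)**3 = -5/3 + (1/3)*(-64) = -5/3 - 64/3 = -23)
h = 15266 (h = -23 + 15289 = 15266)
C = 1474985214 (C = (-5*(77 - 110) + 24297)*(15266 + 45031) = (-5*(-33) + 24297)*60297 = (165 + 24297)*60297 = 24462*60297 = 1474985214)
1/(C - 90212) = 1/(1474985214 - 90212) = 1/1474895002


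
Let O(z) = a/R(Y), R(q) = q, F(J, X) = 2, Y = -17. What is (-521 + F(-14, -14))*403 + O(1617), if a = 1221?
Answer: -3556890/17 ≈ -2.0923e+5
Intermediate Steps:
O(z) = -1221/17 (O(z) = 1221/(-17) = 1221*(-1/17) = -1221/17)
(-521 + F(-14, -14))*403 + O(1617) = (-521 + 2)*403 - 1221/17 = -519*403 - 1221/17 = -209157 - 1221/17 = -3556890/17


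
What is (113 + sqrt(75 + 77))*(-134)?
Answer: -15142 - 268*sqrt(38) ≈ -16794.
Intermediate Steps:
(113 + sqrt(75 + 77))*(-134) = (113 + sqrt(152))*(-134) = (113 + 2*sqrt(38))*(-134) = -15142 - 268*sqrt(38)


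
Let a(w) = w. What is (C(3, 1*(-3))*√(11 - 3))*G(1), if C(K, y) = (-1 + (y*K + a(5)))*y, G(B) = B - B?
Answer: 0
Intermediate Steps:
G(B) = 0
C(K, y) = y*(4 + K*y) (C(K, y) = (-1 + (y*K + 5))*y = (-1 + (K*y + 5))*y = (-1 + (5 + K*y))*y = (4 + K*y)*y = y*(4 + K*y))
(C(3, 1*(-3))*√(11 - 3))*G(1) = (((1*(-3))*(4 + 3*(1*(-3))))*√(11 - 3))*0 = ((-3*(4 + 3*(-3)))*√8)*0 = ((-3*(4 - 9))*(2*√2))*0 = ((-3*(-5))*(2*√2))*0 = (15*(2*√2))*0 = (30*√2)*0 = 0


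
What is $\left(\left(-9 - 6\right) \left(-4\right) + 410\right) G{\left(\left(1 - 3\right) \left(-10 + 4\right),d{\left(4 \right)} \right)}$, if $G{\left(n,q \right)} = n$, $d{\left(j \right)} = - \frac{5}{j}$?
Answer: $5640$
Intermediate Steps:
$\left(\left(-9 - 6\right) \left(-4\right) + 410\right) G{\left(\left(1 - 3\right) \left(-10 + 4\right),d{\left(4 \right)} \right)} = \left(\left(-9 - 6\right) \left(-4\right) + 410\right) \left(1 - 3\right) \left(-10 + 4\right) = \left(\left(-15\right) \left(-4\right) + 410\right) \left(\left(-2\right) \left(-6\right)\right) = \left(60 + 410\right) 12 = 470 \cdot 12 = 5640$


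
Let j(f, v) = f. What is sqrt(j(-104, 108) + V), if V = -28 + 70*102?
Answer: 4*sqrt(438) ≈ 83.714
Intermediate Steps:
V = 7112 (V = -28 + 7140 = 7112)
sqrt(j(-104, 108) + V) = sqrt(-104 + 7112) = sqrt(7008) = 4*sqrt(438)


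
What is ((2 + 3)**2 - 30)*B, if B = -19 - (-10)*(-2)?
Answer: 195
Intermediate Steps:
B = -39 (B = -19 - 1*20 = -19 - 20 = -39)
((2 + 3)**2 - 30)*B = ((2 + 3)**2 - 30)*(-39) = (5**2 - 30)*(-39) = (25 - 30)*(-39) = -5*(-39) = 195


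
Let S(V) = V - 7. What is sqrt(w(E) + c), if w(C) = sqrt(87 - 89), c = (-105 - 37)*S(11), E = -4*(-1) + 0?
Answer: sqrt(-568 + I*sqrt(2)) ≈ 0.0297 + 23.833*I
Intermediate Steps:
S(V) = -7 + V
E = 4 (E = 4 + 0 = 4)
c = -568 (c = (-105 - 37)*(-7 + 11) = -142*4 = -568)
w(C) = I*sqrt(2) (w(C) = sqrt(-2) = I*sqrt(2))
sqrt(w(E) + c) = sqrt(I*sqrt(2) - 568) = sqrt(-568 + I*sqrt(2))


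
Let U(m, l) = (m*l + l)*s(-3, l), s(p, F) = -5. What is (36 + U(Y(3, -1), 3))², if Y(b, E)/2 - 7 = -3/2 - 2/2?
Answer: 12996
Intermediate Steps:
Y(b, E) = 9 (Y(b, E) = 14 + 2*(-3/2 - 2/2) = 14 + 2*(-3*½ - 2*½) = 14 + 2*(-3/2 - 1) = 14 + 2*(-5/2) = 14 - 5 = 9)
U(m, l) = -5*l - 5*l*m (U(m, l) = (m*l + l)*(-5) = (l*m + l)*(-5) = (l + l*m)*(-5) = -5*l - 5*l*m)
(36 + U(Y(3, -1), 3))² = (36 - 5*3*(1 + 9))² = (36 - 5*3*10)² = (36 - 150)² = (-114)² = 12996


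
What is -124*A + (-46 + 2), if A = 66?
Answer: -8228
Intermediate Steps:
-124*A + (-46 + 2) = -124*66 + (-46 + 2) = -8184 - 44 = -8228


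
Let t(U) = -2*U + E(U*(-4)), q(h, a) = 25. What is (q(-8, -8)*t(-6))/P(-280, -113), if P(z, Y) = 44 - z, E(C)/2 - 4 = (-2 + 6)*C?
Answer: 1325/81 ≈ 16.358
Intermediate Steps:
E(C) = 8 + 8*C (E(C) = 8 + 2*((-2 + 6)*C) = 8 + 2*(4*C) = 8 + 8*C)
t(U) = 8 - 34*U (t(U) = -2*U + (8 + 8*(U*(-4))) = -2*U + (8 + 8*(-4*U)) = -2*U + (8 - 32*U) = 8 - 34*U)
(q(-8, -8)*t(-6))/P(-280, -113) = (25*(8 - 34*(-6)))/(44 - 1*(-280)) = (25*(8 + 204))/(44 + 280) = (25*212)/324 = 5300*(1/324) = 1325/81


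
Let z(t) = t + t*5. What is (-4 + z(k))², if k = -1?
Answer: 100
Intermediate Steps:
z(t) = 6*t (z(t) = t + 5*t = 6*t)
(-4 + z(k))² = (-4 + 6*(-1))² = (-4 - 6)² = (-10)² = 100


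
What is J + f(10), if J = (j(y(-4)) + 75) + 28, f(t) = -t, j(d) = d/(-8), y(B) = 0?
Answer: 93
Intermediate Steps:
j(d) = -d/8 (j(d) = d*(-⅛) = -d/8)
J = 103 (J = (-⅛*0 + 75) + 28 = (0 + 75) + 28 = 75 + 28 = 103)
J + f(10) = 103 - 1*10 = 103 - 10 = 93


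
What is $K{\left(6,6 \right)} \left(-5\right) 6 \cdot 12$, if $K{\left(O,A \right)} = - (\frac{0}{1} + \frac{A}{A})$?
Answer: $360$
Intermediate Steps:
$K{\left(O,A \right)} = -1$ ($K{\left(O,A \right)} = - (0 \cdot 1 + 1) = - (0 + 1) = \left(-1\right) 1 = -1$)
$K{\left(6,6 \right)} \left(-5\right) 6 \cdot 12 = - \left(-5\right) 6 \cdot 12 = - \left(-30\right) 12 = \left(-1\right) \left(-360\right) = 360$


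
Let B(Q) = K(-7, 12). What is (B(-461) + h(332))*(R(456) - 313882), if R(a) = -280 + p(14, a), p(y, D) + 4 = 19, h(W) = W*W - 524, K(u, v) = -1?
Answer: -34461611753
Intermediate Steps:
B(Q) = -1
h(W) = -524 + W**2 (h(W) = W**2 - 524 = -524 + W**2)
p(y, D) = 15 (p(y, D) = -4 + 19 = 15)
R(a) = -265 (R(a) = -280 + 15 = -265)
(B(-461) + h(332))*(R(456) - 313882) = (-1 + (-524 + 332**2))*(-265 - 313882) = (-1 + (-524 + 110224))*(-314147) = (-1 + 109700)*(-314147) = 109699*(-314147) = -34461611753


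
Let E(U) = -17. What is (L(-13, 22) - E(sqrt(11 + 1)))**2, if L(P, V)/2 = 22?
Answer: 3721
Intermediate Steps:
L(P, V) = 44 (L(P, V) = 2*22 = 44)
(L(-13, 22) - E(sqrt(11 + 1)))**2 = (44 - 1*(-17))**2 = (44 + 17)**2 = 61**2 = 3721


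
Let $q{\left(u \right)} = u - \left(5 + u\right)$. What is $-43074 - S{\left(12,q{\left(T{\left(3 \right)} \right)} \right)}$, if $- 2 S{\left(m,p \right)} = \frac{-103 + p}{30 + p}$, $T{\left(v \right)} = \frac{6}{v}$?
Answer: $- \frac{1076904}{25} \approx -43076.0$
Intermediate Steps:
$q{\left(u \right)} = -5$
$S{\left(m,p \right)} = - \frac{-103 + p}{2 \left(30 + p\right)}$ ($S{\left(m,p \right)} = - \frac{\left(-103 + p\right) \frac{1}{30 + p}}{2} = - \frac{\frac{1}{30 + p} \left(-103 + p\right)}{2} = - \frac{-103 + p}{2 \left(30 + p\right)}$)
$-43074 - S{\left(12,q{\left(T{\left(3 \right)} \right)} \right)} = -43074 - \frac{103 - -5}{2 \left(30 - 5\right)} = -43074 - \frac{103 + 5}{2 \cdot 25} = -43074 - \frac{1}{2} \cdot \frac{1}{25} \cdot 108 = -43074 - \frac{54}{25} = - \frac{1076904}{25}$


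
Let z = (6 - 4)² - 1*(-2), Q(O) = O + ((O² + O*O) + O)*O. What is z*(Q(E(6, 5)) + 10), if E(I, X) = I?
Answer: 2904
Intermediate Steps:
Q(O) = O + O*(O + 2*O²) (Q(O) = O + ((O² + O²) + O)*O = O + (2*O² + O)*O = O + (O + 2*O²)*O = O + O*(O + 2*O²))
z = 6 (z = 2² + 2 = 4 + 2 = 6)
z*(Q(E(6, 5)) + 10) = 6*(6*(1 + 6 + 2*6²) + 10) = 6*(6*(1 + 6 + 2*36) + 10) = 6*(6*(1 + 6 + 72) + 10) = 6*(6*79 + 10) = 6*(474 + 10) = 6*484 = 2904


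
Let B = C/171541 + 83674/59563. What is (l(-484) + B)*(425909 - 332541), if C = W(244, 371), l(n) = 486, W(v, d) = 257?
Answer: 464979378243726984/10217496583 ≈ 4.5508e+7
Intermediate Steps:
C = 257
B = 14368829325/10217496583 (B = 257/171541 + 83674/59563 = 14368829325/10217496583 ≈ 1.4063)
(l(-484) + B)*(425909 - 332541) = (486 + 14368829325/10217496583)*(425909 - 332541) = (4980072168663/10217496583)*93368 = 464979378243726984/10217496583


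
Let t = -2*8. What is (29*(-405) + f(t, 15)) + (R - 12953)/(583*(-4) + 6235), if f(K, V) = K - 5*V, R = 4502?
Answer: -15401453/1301 ≈ -11838.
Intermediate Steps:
t = -16
(29*(-405) + f(t, 15)) + (R - 12953)/(583*(-4) + 6235) = (29*(-405) + (-16 - 5*15)) + (4502 - 12953)/(583*(-4) + 6235) = (-11745 + (-16 - 75)) - 8451/(-2332 + 6235) = (-11745 - 91) - 8451/3903 = -11836 - 8451*1/3903 = -11836 - 2817/1301 = -15401453/1301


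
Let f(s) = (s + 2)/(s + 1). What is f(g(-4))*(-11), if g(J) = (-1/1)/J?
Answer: -99/5 ≈ -19.800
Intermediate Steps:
g(J) = -1/J (g(J) = (-1*1)/J = -1/J)
f(s) = (2 + s)/(1 + s)
f(g(-4))*(-11) = ((2 - 1/(-4))/(1 - 1/(-4)))*(-11) = ((2 - 1*(-¼))/(1 - 1*(-¼)))*(-11) = ((2 + ¼)/(1 + ¼))*(-11) = ((9/4)/(5/4))*(-11) = ((⅘)*(9/4))*(-11) = (9/5)*(-11) = -99/5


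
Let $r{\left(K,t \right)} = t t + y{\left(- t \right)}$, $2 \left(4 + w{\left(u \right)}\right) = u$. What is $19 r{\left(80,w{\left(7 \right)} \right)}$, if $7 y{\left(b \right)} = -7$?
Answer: $- \frac{57}{4} \approx -14.25$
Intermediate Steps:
$y{\left(b \right)} = -1$ ($y{\left(b \right)} = \frac{1}{7} \left(-7\right) = -1$)
$w{\left(u \right)} = -4 + \frac{u}{2}$
$r{\left(K,t \right)} = -1 + t^{2}$ ($r{\left(K,t \right)} = t t - 1 = t^{2} - 1 = -1 + t^{2}$)
$19 r{\left(80,w{\left(7 \right)} \right)} = 19 \left(-1 + \left(-4 + \frac{1}{2} \cdot 7\right)^{2}\right) = 19 \left(-1 + \left(-4 + \frac{7}{2}\right)^{2}\right) = 19 \left(-1 + \left(- \frac{1}{2}\right)^{2}\right) = 19 \left(-1 + \frac{1}{4}\right) = 19 \left(- \frac{3}{4}\right) = - \frac{57}{4}$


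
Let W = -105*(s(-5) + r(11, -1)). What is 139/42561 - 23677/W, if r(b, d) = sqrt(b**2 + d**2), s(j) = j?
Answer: 335999980/28898919 + 23677*sqrt(122)/10185 ≈ 37.304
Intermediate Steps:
W = 525 - 105*sqrt(122) (W = -105*(-5 + sqrt(11**2 + (-1)**2)) = -105*(-5 + sqrt(121 + 1)) = -105*(-5 + sqrt(122)) = 525 - 105*sqrt(122) ≈ -634.76)
139/42561 - 23677/W = 139/42561 - 23677/(525 - 105*sqrt(122))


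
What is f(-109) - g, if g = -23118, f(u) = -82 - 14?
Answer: 23022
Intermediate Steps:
f(u) = -96
f(-109) - g = -96 - 1*(-23118) = -96 + 23118 = 23022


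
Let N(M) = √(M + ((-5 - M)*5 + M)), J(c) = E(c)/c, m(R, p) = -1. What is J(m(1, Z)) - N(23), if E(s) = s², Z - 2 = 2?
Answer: -1 - I*√94 ≈ -1.0 - 9.6954*I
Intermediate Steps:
Z = 4 (Z = 2 + 2 = 4)
J(c) = c (J(c) = c²/c = c)
N(M) = √(-25 - 3*M) (N(M) = √(M + ((-25 - 5*M) + M)) = √(M + (-25 - 4*M)) = √(-25 - 3*M))
J(m(1, Z)) - N(23) = -1 - √(-25 - 3*23) = -1 - √(-25 - 69) = -1 - √(-94) = -1 - I*√94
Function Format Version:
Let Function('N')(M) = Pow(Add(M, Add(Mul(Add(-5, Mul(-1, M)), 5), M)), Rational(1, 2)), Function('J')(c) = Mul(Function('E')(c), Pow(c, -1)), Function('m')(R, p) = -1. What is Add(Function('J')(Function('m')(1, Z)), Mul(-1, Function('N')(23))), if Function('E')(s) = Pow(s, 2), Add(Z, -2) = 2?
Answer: Add(-1, Mul(-1, I, Pow(94, Rational(1, 2)))) ≈ Add(-1.0000, Mul(-9.6954, I))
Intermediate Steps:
Z = 4 (Z = Add(2, 2) = 4)
Function('J')(c) = c (Function('J')(c) = Mul(Pow(c, 2), Pow(c, -1)) = c)
Function('N')(M) = Pow(Add(-25, Mul(-3, M)), Rational(1, 2)) (Function('N')(M) = Pow(Add(M, Add(Add(-25, Mul(-5, M)), M)), Rational(1, 2)) = Pow(Add(M, Add(-25, Mul(-4, M))), Rational(1, 2)) = Pow(Add(-25, Mul(-3, M)), Rational(1, 2)))
Add(Function('J')(Function('m')(1, Z)), Mul(-1, Function('N')(23))) = Add(-1, Mul(-1, Pow(Add(-25, Mul(-3, 23)), Rational(1, 2)))) = Add(-1, Mul(-1, Pow(Add(-25, -69), Rational(1, 2)))) = Add(-1, Mul(-1, Pow(-94, Rational(1, 2)))) = Add(-1, Mul(-1, Mul(I, Pow(94, Rational(1, 2))))) = Add(-1, Mul(-1, I, Pow(94, Rational(1, 2))))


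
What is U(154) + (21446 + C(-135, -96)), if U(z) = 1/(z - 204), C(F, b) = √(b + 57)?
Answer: 1072299/50 + I*√39 ≈ 21446.0 + 6.245*I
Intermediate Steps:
C(F, b) = √(57 + b)
U(z) = 1/(-204 + z)
U(154) + (21446 + C(-135, -96)) = 1/(-204 + 154) + (21446 + √(57 - 96)) = 1/(-50) + (21446 + √(-39)) = -1/50 + (21446 + I*√39) = 1072299/50 + I*√39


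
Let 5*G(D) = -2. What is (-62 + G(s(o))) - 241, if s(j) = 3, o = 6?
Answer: -1517/5 ≈ -303.40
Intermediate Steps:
G(D) = -⅖ (G(D) = (⅕)*(-2) = -⅖)
(-62 + G(s(o))) - 241 = (-62 - ⅖) - 241 = -312/5 - 241 = -1517/5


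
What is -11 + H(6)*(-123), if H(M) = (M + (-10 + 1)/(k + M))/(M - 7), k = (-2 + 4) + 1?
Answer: 604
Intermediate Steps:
k = 3 (k = 2 + 1 = 3)
H(M) = (M - 9/(3 + M))/(-7 + M) (H(M) = (M + (-10 + 1)/(3 + M))/(M - 7) = (M - 9/(3 + M))/(-7 + M))
-11 + H(6)*(-123) = -11 + ((-9 + 6**2 + 3*6)/(-21 + 6**2 - 4*6))*(-123) = -11 + ((-9 + 36 + 18)/(-21 + 36 - 24))*(-123) = -11 + (45/(-9))*(-123) = -11 - 1/9*45*(-123) = -11 - 5*(-123) = -11 + 615 = 604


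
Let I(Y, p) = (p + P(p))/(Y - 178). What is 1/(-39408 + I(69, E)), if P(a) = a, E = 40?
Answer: -109/4295552 ≈ -2.5375e-5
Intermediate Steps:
I(Y, p) = 2*p/(-178 + Y) (I(Y, p) = (p + p)/(Y - 178) = (2*p)/(-178 + Y) = 2*p/(-178 + Y))
1/(-39408 + I(69, E)) = 1/(-39408 + 2*40/(-178 + 69)) = 1/(-39408 + 2*40/(-109)) = 1/(-39408 + 2*40*(-1/109)) = 1/(-39408 - 80/109) = 1/(-4295552/109) = -109/4295552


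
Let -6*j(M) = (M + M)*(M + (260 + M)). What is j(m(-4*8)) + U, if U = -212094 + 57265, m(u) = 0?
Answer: -154829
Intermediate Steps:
U = -154829
j(M) = -M*(260 + 2*M)/3 (j(M) = -(M + M)*(M + (260 + M))/6 = -2*M*(260 + 2*M)/6 = -M*(260 + 2*M)/3)
j(m(-4*8)) + U = -⅔*0*(130 + 0) - 154829 = -⅔*0*130 - 154829 = 0 - 154829 = -154829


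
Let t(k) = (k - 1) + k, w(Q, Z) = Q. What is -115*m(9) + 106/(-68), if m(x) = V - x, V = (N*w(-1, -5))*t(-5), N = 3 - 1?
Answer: -50883/34 ≈ -1496.6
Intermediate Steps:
t(k) = -1 + 2*k (t(k) = (-1 + k) + k = -1 + 2*k)
N = 2
V = 22 (V = (2*(-1))*(-1 + 2*(-5)) = -2*(-1 - 10) = -2*(-11) = 22)
m(x) = 22 - x
-115*m(9) + 106/(-68) = -115*(22 - 1*9) + 106/(-68) = -115*(22 - 9) + 106*(-1/68) = -115*13 - 53/34 = -1495 - 53/34 = -50883/34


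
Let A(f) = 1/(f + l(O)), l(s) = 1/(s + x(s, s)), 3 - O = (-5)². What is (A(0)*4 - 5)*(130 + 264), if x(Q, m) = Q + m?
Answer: -105986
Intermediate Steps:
O = -22 (O = 3 - 1*(-5)² = 3 - 1*25 = 3 - 25 = -22)
l(s) = 1/(3*s) (l(s) = 1/(s + (s + s)) = 1/(s + 2*s) = 1/(3*s))
A(f) = 1/(-1/66 + f) (A(f) = 1/(f + (⅓)/(-22)) = 1/(f + (⅓)*(-1/22)) = 1/(f - 1/66) = 1/(-1/66 + f))
(A(0)*4 - 5)*(130 + 264) = ((66/(-1 + 66*0))*4 - 5)*(130 + 264) = ((66/(-1 + 0))*4 - 5)*394 = ((66/(-1))*4 - 5)*394 = ((66*(-1))*4 - 5)*394 = (-66*4 - 5)*394 = (-264 - 5)*394 = -269*394 = -105986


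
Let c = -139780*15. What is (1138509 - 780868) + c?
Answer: -1739059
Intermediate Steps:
c = -2096700
(1138509 - 780868) + c = (1138509 - 780868) - 2096700 = 357641 - 2096700 = -1739059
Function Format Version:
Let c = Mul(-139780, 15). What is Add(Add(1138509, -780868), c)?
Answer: -1739059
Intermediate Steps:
c = -2096700
Add(Add(1138509, -780868), c) = Add(Add(1138509, -780868), -2096700) = Add(357641, -2096700) = -1739059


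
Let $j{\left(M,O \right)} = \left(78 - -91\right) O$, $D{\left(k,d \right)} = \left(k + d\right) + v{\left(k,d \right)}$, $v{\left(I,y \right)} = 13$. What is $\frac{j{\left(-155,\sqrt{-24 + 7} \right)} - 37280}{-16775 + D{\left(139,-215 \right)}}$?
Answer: $\frac{18640}{8419} - \frac{169 i \sqrt{17}}{16838} \approx 2.214 - 0.041383 i$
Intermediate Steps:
$D{\left(k,d \right)} = 13 + d + k$ ($D{\left(k,d \right)} = \left(k + d\right) + 13 = \left(d + k\right) + 13 = 13 + d + k$)
$j{\left(M,O \right)} = 169 O$ ($j{\left(M,O \right)} = \left(78 + 91\right) O = 169 O$)
$\frac{j{\left(-155,\sqrt{-24 + 7} \right)} - 37280}{-16775 + D{\left(139,-215 \right)}} = \frac{169 \sqrt{-24 + 7} - 37280}{-16775 + \left(13 - 215 + 139\right)} = \frac{169 \sqrt{-17} - 37280}{-16775 - 63} = \frac{169 i \sqrt{17} - 37280}{-16838} = \left(169 i \sqrt{17} - 37280\right) \left(- \frac{1}{16838}\right) = \left(-37280 + 169 i \sqrt{17}\right) \left(- \frac{1}{16838}\right) = \frac{18640}{8419} - \frac{169 i \sqrt{17}}{16838}$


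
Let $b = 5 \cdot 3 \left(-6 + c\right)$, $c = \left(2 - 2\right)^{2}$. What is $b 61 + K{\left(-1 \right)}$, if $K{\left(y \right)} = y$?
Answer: $-5491$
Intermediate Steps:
$c = 0$ ($c = 0^{2} = 0$)
$b = -90$ ($b = 5 \cdot 3 \left(-6 + 0\right) = 15 \left(-6\right) = -90$)
$b 61 + K{\left(-1 \right)} = \left(-90\right) 61 - 1 = -5490 - 1 = -5491$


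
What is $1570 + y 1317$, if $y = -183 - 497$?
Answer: $-893990$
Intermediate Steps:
$y = -680$ ($y = -183 - 497 = -680$)
$1570 + y 1317 = 1570 - 895560 = -893990$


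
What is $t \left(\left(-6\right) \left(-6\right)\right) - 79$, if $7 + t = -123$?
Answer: $-4759$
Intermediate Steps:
$t = -130$ ($t = -7 - 123 = -130$)
$t \left(\left(-6\right) \left(-6\right)\right) - 79 = - 130 \left(\left(-6\right) \left(-6\right)\right) - 79 = \left(-130\right) 36 - 79 = -4680 - 79 = -4759$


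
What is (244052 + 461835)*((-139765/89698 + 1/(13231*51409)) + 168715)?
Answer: 1038009705635752922023913/8715986425906 ≈ 1.1909e+11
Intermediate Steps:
(244052 + 461835)*((-139765/89698 + 1/(13231*51409)) + 168715) = 705887*((-139765*1/89698 + (1/13231)*(1/51409)) + 168715) = 705887*((-139765/89698 + 1/680192479) + 168715) = 705887*(-95067101737737/61011904981342 + 168715) = 705887*(10293528481825377793/61011904981342) = 1038009705635752922023913/8715986425906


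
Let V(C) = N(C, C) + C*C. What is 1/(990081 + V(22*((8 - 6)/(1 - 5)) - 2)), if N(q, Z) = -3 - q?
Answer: 1/990260 ≈ 1.0098e-6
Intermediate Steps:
V(C) = -3 + C**2 - C (V(C) = (-3 - C) + C*C = (-3 - C) + C**2 = -3 + C**2 - C)
1/(990081 + V(22*((8 - 6)/(1 - 5)) - 2)) = 1/(990081 + (-3 + (22*((8 - 6)/(1 - 5)) - 2)**2 - (22*((8 - 6)/(1 - 5)) - 2))) = 1/(990081 + (-3 + (22*(2/(-4)) - 2)**2 - (22*(2/(-4)) - 2))) = 1/(990081 + (-3 + (22*(2*(-1/4)) - 2)**2 - (22*(2*(-1/4)) - 2))) = 1/(990081 + (-3 + (22*(-1/2) - 2)**2 - (22*(-1/2) - 2))) = 1/(990081 + (-3 + (-11 - 2)**2 - (-11 - 2))) = 1/(990081 + (-3 + (-13)**2 - 1*(-13))) = 1/(990081 + (-3 + 169 + 13)) = 1/(990081 + 179) = 1/990260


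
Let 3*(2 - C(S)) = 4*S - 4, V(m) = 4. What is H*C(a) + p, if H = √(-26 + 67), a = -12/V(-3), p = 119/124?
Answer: 119/124 + 22*√41/3 ≈ 47.916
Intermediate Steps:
p = 119/124 (p = 119*(1/124) = 119/124 ≈ 0.95968)
a = -3 (a = -12/4 = -12*¼ = -3)
H = √41 ≈ 6.4031
C(S) = 10/3 - 4*S/3 (C(S) = 2 - (4*S - 4)/3 = 2 - (-4 + 4*S)/3 = 2 + (4/3 - 4*S/3) = 10/3 - 4*S/3)
H*C(a) + p = √41*(10/3 - 4/3*(-3)) + 119/124 = √41*(10/3 + 4) + 119/124 = √41*(22/3) + 119/124 = 22*√41/3 + 119/124 = 119/124 + 22*√41/3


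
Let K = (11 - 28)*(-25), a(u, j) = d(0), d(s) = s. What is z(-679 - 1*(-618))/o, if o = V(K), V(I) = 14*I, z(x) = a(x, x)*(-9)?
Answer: 0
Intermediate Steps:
a(u, j) = 0
K = 425 (K = -17*(-25) = 425)
z(x) = 0 (z(x) = 0*(-9) = 0)
o = 5950 (o = 14*425 = 5950)
z(-679 - 1*(-618))/o = 0/5950 = 0*(1/5950) = 0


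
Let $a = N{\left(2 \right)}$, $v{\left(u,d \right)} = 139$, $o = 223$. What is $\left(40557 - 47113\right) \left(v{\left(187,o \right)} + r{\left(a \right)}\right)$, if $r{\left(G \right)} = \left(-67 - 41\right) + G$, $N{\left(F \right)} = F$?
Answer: $-216348$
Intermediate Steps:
$a = 2$
$r{\left(G \right)} = -108 + G$
$\left(40557 - 47113\right) \left(v{\left(187,o \right)} + r{\left(a \right)}\right) = \left(40557 - 47113\right) \left(139 + \left(-108 + 2\right)\right) = - 6556 \left(139 - 106\right) = \left(-6556\right) 33 = -216348$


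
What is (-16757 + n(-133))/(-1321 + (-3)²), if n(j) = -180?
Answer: 16937/1312 ≈ 12.909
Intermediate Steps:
(-16757 + n(-133))/(-1321 + (-3)²) = (-16757 - 180)/(-1321 + (-3)²) = -16937/(-1321 + 9) = -16937/(-1312) = -16937*(-1/1312) = 16937/1312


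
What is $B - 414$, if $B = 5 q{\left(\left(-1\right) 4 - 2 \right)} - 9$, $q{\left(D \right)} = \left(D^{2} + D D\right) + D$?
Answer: $-93$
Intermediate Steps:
$q{\left(D \right)} = D + 2 D^{2}$ ($q{\left(D \right)} = \left(D^{2} + D^{2}\right) + D = 2 D^{2} + D = D + 2 D^{2}$)
$B = 321$ ($B = 5 \left(\left(-1\right) 4 - 2\right) \left(1 + 2 \left(\left(-1\right) 4 - 2\right)\right) - 9 = 5 \left(-4 - 2\right) \left(1 + 2 \left(-4 - 2\right)\right) - 9 = 5 \left(- 6 \left(1 + 2 \left(-6\right)\right)\right) - 9 = 5 \left(- 6 \left(1 - 12\right)\right) - 9 = 5 \left(\left(-6\right) \left(-11\right)\right) - 9 = 5 \cdot 66 - 9 = 330 - 9 = 321$)
$B - 414 = 321 - 414 = -93$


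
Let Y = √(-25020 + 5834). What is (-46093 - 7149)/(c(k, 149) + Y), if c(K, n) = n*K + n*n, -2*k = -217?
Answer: -8171049740/5888336969 + 212968*I*√19186/5888336969 ≈ -1.3877 + 0.0050097*I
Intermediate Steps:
k = 217/2 (k = -½*(-217) = 217/2 ≈ 108.50)
c(K, n) = n² + K*n (c(K, n) = K*n + n² = n² + K*n)
Y = I*√19186 (Y = √(-19186) = I*√19186 ≈ 138.51*I)
(-46093 - 7149)/(c(k, 149) + Y) = (-46093 - 7149)/(149*(217/2 + 149) + I*√19186) = -53242/(149*(515/2) + I*√19186) = -53242/(76735/2 + I*√19186)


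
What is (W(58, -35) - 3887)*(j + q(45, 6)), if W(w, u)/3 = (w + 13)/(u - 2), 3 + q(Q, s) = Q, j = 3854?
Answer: -561148672/37 ≈ -1.5166e+7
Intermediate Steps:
q(Q, s) = -3 + Q
W(w, u) = 3*(13 + w)/(-2 + u) (W(w, u) = 3*((w + 13)/(u - 2)) = 3*((13 + w)/(-2 + u)) = 3*(13 + w)/(-2 + u))
(W(58, -35) - 3887)*(j + q(45, 6)) = (3*(13 + 58)/(-2 - 35) - 3887)*(3854 + (-3 + 45)) = (3*71/(-37) - 3887)*(3854 + 42) = (3*(-1/37)*71 - 3887)*3896 = (-213/37 - 3887)*3896 = -144032/37*3896 = -561148672/37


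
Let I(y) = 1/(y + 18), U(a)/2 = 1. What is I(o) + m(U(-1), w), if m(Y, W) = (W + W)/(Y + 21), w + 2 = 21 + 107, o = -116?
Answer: 24673/2254 ≈ 10.946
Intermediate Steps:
U(a) = 2 (U(a) = 2*1 = 2)
I(y) = 1/(18 + y)
w = 126 (w = -2 + (21 + 107) = -2 + 128 = 126)
m(Y, W) = 2*W/(21 + Y) (m(Y, W) = (2*W)/(21 + Y) = 2*W/(21 + Y))
I(o) + m(U(-1), w) = 1/(18 - 116) + 2*126/(21 + 2) = 1/(-98) + 2*126/23 = -1/98 + 2*126*(1/23) = -1/98 + 252/23 = 24673/2254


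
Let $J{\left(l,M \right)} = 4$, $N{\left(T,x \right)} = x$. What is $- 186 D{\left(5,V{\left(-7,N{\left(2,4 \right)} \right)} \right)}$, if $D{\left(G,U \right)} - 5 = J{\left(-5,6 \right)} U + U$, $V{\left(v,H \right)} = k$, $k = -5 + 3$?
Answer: $930$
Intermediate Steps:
$k = -2$
$V{\left(v,H \right)} = -2$
$D{\left(G,U \right)} = 5 + 5 U$ ($D{\left(G,U \right)} = 5 + \left(4 U + U\right) = 5 + 5 U$)
$- 186 D{\left(5,V{\left(-7,N{\left(2,4 \right)} \right)} \right)} = - 186 \left(5 + 5 \left(-2\right)\right) = - 186 \left(5 - 10\right) = \left(-186\right) \left(-5\right) = 930$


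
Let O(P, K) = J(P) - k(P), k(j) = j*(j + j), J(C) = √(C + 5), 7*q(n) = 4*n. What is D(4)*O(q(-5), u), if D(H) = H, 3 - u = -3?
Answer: -3200/49 + 4*√105/7 ≈ -59.451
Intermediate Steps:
q(n) = 4*n/7 (q(n) = (4*n)/7 = 4*n/7)
u = 6 (u = 3 - 1*(-3) = 3 + 3 = 6)
J(C) = √(5 + C)
k(j) = 2*j² (k(j) = j*(2*j) = 2*j²)
O(P, K) = √(5 + P) - 2*P²
D(4)*O(q(-5), u) = 4*(√(5 + (4/7)*(-5)) - 2*((4/7)*(-5))²) = 4*(√(5 - 20/7) - 2*(-20/7)²) = 4*(√(15/7) - 2*400/49) = 4*(√105/7 - 800/49) = 4*(-800/49 + √105/7) = -3200/49 + 4*√105/7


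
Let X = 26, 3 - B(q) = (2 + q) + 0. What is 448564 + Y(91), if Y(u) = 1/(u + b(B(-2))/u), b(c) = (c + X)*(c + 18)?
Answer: 569676293/1270 ≈ 4.4856e+5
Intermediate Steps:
B(q) = 1 - q (B(q) = 3 - ((2 + q) + 0) = 3 - (2 + q) = 3 + (-2 - q) = 1 - q)
b(c) = (18 + c)*(26 + c) (b(c) = (c + 26)*(c + 18) = (26 + c)*(18 + c) = (18 + c)*(26 + c))
Y(u) = 1/(u + 609/u) (Y(u) = 1/(u + (468 + (1 - 1*(-2))² + 44*(1 - 1*(-2)))/u) = 1/(u + (468 + (1 + 2)² + 44*(1 + 2))/u) = 1/(u + (468 + 3² + 44*3)/u) = 1/(u + (468 + 9 + 132)/u) = 1/(u + 609/u))
448564 + Y(91) = 448564 + 91/(609 + 91²) = 448564 + 91/(609 + 8281) = 448564 + 91/8890 = 448564 + 91*(1/8890) = 448564 + 13/1270 = 569676293/1270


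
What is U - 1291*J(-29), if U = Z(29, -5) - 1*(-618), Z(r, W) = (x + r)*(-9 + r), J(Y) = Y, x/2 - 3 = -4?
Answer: 38597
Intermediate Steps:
x = -2 (x = 6 + 2*(-4) = 6 - 8 = -2)
Z(r, W) = (-9 + r)*(-2 + r) (Z(r, W) = (-2 + r)*(-9 + r) = (-9 + r)*(-2 + r))
U = 1158 (U = (18 + 29² - 11*29) - 1*(-618) = (18 + 841 - 319) + 618 = 540 + 618 = 1158)
U - 1291*J(-29) = 1158 - 1291*(-29) = 1158 + 37439 = 38597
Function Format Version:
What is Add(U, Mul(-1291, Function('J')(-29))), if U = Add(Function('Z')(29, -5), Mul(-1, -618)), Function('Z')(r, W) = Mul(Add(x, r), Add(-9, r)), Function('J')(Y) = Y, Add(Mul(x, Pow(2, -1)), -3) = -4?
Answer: 38597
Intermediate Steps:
x = -2 (x = Add(6, Mul(2, -4)) = Add(6, -8) = -2)
Function('Z')(r, W) = Mul(Add(-9, r), Add(-2, r)) (Function('Z')(r, W) = Mul(Add(-2, r), Add(-9, r)) = Mul(Add(-9, r), Add(-2, r)))
U = 1158 (U = Add(Add(18, Pow(29, 2), Mul(-11, 29)), Mul(-1, -618)) = Add(Add(18, 841, -319), 618) = Add(540, 618) = 1158)
Add(U, Mul(-1291, Function('J')(-29))) = Add(1158, Mul(-1291, -29)) = Add(1158, 37439) = 38597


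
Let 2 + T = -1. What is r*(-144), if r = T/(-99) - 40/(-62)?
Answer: -33168/341 ≈ -97.267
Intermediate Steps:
T = -3 (T = -2 - 1 = -3)
r = 691/1023 (r = -3/(-99) - 40/(-62) = -3*(-1/99) - 40*(-1/62) = 1/33 + 20/31 = 691/1023 ≈ 0.67546)
r*(-144) = (691/1023)*(-144) = -33168/341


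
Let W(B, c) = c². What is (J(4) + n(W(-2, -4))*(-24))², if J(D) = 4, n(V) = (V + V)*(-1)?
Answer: 595984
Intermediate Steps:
n(V) = -2*V (n(V) = (2*V)*(-1) = -2*V)
(J(4) + n(W(-2, -4))*(-24))² = (4 - 2*(-4)²*(-24))² = (4 - 2*16*(-24))² = (4 - 32*(-24))² = (4 + 768)² = 772² = 595984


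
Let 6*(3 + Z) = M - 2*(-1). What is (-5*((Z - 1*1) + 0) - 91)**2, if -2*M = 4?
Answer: 5041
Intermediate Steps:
M = -2 (M = -1/2*4 = -2)
Z = -3 (Z = -3 + (-2 - 2*(-1))/6 = -3 + (-2 + 2)/6 = -3 + (1/6)*0 = -3 + 0 = -3)
(-5*((Z - 1*1) + 0) - 91)**2 = (-5*((-3 - 1*1) + 0) - 91)**2 = (-5*((-3 - 1) + 0) - 91)**2 = (-5*(-4 + 0) - 91)**2 = (-5*(-4) - 91)**2 = (20 - 91)**2 = (-71)**2 = 5041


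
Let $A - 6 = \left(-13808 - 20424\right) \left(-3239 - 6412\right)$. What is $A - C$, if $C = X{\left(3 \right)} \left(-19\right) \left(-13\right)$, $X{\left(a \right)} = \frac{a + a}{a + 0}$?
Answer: $330372544$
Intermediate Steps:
$X{\left(a \right)} = 2$ ($X{\left(a \right)} = \frac{2 a}{a} = 2$)
$C = 494$ ($C = 2 \left(-19\right) \left(-13\right) = \left(-38\right) \left(-13\right) = 494$)
$A = 330373038$ ($A = 6 + \left(-13808 - 20424\right) \left(-3239 - 6412\right) = 6 - -330373032 = 6 + 330373032 = 330373038$)
$A - C = 330373038 - 494 = 330372544$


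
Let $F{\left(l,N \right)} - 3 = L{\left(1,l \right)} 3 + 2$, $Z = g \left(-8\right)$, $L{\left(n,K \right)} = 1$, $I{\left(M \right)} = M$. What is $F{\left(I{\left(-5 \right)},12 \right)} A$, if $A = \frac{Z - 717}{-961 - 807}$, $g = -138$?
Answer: $- \frac{387}{221} \approx -1.7511$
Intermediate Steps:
$Z = 1104$ ($Z = \left(-138\right) \left(-8\right) = 1104$)
$A = - \frac{387}{1768}$ ($A = \frac{1104 - 717}{-961 - 807} = \frac{387}{-1768} = 387 \left(- \frac{1}{1768}\right) = - \frac{387}{1768} \approx -0.21889$)
$F{\left(l,N \right)} = 8$ ($F{\left(l,N \right)} = 3 + \left(1 \cdot 3 + 2\right) = 3 + \left(3 + 2\right) = 3 + 5 = 8$)
$F{\left(I{\left(-5 \right)},12 \right)} A = 8 \left(- \frac{387}{1768}\right) = - \frac{387}{221}$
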